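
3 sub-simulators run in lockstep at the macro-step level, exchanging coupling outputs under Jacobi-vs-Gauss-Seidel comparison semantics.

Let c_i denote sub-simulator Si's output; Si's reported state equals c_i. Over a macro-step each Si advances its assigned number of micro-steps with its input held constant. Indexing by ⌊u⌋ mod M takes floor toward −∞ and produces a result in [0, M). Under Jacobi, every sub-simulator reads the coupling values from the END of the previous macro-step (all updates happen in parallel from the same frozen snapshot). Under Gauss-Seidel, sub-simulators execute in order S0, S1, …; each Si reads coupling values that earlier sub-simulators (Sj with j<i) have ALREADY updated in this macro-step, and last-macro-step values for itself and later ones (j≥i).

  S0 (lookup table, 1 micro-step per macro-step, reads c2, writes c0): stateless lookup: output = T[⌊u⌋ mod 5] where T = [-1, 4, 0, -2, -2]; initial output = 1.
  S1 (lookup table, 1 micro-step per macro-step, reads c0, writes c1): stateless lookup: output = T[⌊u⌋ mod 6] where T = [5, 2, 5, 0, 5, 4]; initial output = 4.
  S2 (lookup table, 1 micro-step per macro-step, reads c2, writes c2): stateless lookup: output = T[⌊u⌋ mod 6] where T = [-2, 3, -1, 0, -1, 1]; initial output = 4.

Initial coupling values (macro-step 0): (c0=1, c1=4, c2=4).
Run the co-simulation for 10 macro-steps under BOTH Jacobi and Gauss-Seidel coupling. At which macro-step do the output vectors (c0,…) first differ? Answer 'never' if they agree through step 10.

[Jacobi] macro 1: S0 reads c2=4 → after 1×micro: -2; S1 reads c0=1 → after 1×micro: 2; S2 reads c2=4 → after 1×micro: -1 ⇒ (c0=-2, c1=2, c2=-1)
[Jacobi] macro 2: S0 reads c2=-1 → after 1×micro: -2; S1 reads c0=-2 → after 1×micro: 5; S2 reads c2=-1 → after 1×micro: 1 ⇒ (c0=-2, c1=5, c2=1)
[Jacobi] macro 3: S0 reads c2=1 → after 1×micro: 4; S1 reads c0=-2 → after 1×micro: 5; S2 reads c2=1 → after 1×micro: 3 ⇒ (c0=4, c1=5, c2=3)
[Jacobi] macro 4: S0 reads c2=3 → after 1×micro: -2; S1 reads c0=4 → after 1×micro: 5; S2 reads c2=3 → after 1×micro: 0 ⇒ (c0=-2, c1=5, c2=0)
[Jacobi] macro 5: S0 reads c2=0 → after 1×micro: -1; S1 reads c0=-2 → after 1×micro: 5; S2 reads c2=0 → after 1×micro: -2 ⇒ (c0=-1, c1=5, c2=-2)
[Jacobi] macro 6: S0 reads c2=-2 → after 1×micro: -2; S1 reads c0=-1 → after 1×micro: 4; S2 reads c2=-2 → after 1×micro: -1 ⇒ (c0=-2, c1=4, c2=-1)
[Jacobi] macro 7: S0 reads c2=-1 → after 1×micro: -2; S1 reads c0=-2 → after 1×micro: 5; S2 reads c2=-1 → after 1×micro: 1 ⇒ (c0=-2, c1=5, c2=1)
[Jacobi] macro 8: S0 reads c2=1 → after 1×micro: 4; S1 reads c0=-2 → after 1×micro: 5; S2 reads c2=1 → after 1×micro: 3 ⇒ (c0=4, c1=5, c2=3)
[Jacobi] macro 9: S0 reads c2=3 → after 1×micro: -2; S1 reads c0=4 → after 1×micro: 5; S2 reads c2=3 → after 1×micro: 0 ⇒ (c0=-2, c1=5, c2=0)
[Jacobi] macro 10: S0 reads c2=0 → after 1×micro: -1; S1 reads c0=-2 → after 1×micro: 5; S2 reads c2=0 → after 1×micro: -2 ⇒ (c0=-1, c1=5, c2=-2)
[Gauss-Seidel] macro 1: S0 reads c2=4 → after 1×micro: -2; S1 reads c0=-2 → after 1×micro: 5; S2 reads c2=4 → after 1×micro: -1 ⇒ (c0=-2, c1=5, c2=-1)
[Gauss-Seidel] macro 2: S0 reads c2=-1 → after 1×micro: -2; S1 reads c0=-2 → after 1×micro: 5; S2 reads c2=-1 → after 1×micro: 1 ⇒ (c0=-2, c1=5, c2=1)
[Gauss-Seidel] macro 3: S0 reads c2=1 → after 1×micro: 4; S1 reads c0=4 → after 1×micro: 5; S2 reads c2=1 → after 1×micro: 3 ⇒ (c0=4, c1=5, c2=3)
[Gauss-Seidel] macro 4: S0 reads c2=3 → after 1×micro: -2; S1 reads c0=-2 → after 1×micro: 5; S2 reads c2=3 → after 1×micro: 0 ⇒ (c0=-2, c1=5, c2=0)
[Gauss-Seidel] macro 5: S0 reads c2=0 → after 1×micro: -1; S1 reads c0=-1 → after 1×micro: 4; S2 reads c2=0 → after 1×micro: -2 ⇒ (c0=-1, c1=4, c2=-2)
[Gauss-Seidel] macro 6: S0 reads c2=-2 → after 1×micro: -2; S1 reads c0=-2 → after 1×micro: 5; S2 reads c2=-2 → after 1×micro: -1 ⇒ (c0=-2, c1=5, c2=-1)
[Gauss-Seidel] macro 7: S0 reads c2=-1 → after 1×micro: -2; S1 reads c0=-2 → after 1×micro: 5; S2 reads c2=-1 → after 1×micro: 1 ⇒ (c0=-2, c1=5, c2=1)
[Gauss-Seidel] macro 8: S0 reads c2=1 → after 1×micro: 4; S1 reads c0=4 → after 1×micro: 5; S2 reads c2=1 → after 1×micro: 3 ⇒ (c0=4, c1=5, c2=3)
[Gauss-Seidel] macro 9: S0 reads c2=3 → after 1×micro: -2; S1 reads c0=-2 → after 1×micro: 5; S2 reads c2=3 → after 1×micro: 0 ⇒ (c0=-2, c1=5, c2=0)
[Gauss-Seidel] macro 10: S0 reads c2=0 → after 1×micro: -1; S1 reads c0=-1 → after 1×micro: 4; S2 reads c2=0 → after 1×micro: -2 ⇒ (c0=-1, c1=4, c2=-2)

first divergence at macro-step: 1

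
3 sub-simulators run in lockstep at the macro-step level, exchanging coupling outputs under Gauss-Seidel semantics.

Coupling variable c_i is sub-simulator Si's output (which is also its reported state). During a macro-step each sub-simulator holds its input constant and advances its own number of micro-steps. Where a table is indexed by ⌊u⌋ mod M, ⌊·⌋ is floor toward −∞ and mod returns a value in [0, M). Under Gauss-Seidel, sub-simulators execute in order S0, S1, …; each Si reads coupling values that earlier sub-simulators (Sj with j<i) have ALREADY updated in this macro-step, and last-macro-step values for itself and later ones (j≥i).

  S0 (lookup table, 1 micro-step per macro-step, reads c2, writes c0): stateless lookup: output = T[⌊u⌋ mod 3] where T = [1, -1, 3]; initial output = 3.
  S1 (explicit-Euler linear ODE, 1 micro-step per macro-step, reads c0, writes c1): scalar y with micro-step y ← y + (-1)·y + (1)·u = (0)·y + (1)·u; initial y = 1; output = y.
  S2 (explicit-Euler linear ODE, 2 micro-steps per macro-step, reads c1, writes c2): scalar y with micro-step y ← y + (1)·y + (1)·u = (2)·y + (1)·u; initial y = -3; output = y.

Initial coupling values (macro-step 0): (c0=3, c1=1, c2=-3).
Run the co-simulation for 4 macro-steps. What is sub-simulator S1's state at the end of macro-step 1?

S1 state at macro-step 1 = 1

macro 1: S0 reads c2=-3 → after 1×micro: 1; S1 reads c0=1 → after 1×micro: 1; S2 reads c1=1 → after 2×micro: -9 ⇒ (c0=1, c1=1, c2=-9)
macro 2: S0 reads c2=-9 → after 1×micro: 1; S1 reads c0=1 → after 1×micro: 1; S2 reads c1=1 → after 2×micro: -33 ⇒ (c0=1, c1=1, c2=-33)
macro 3: S0 reads c2=-33 → after 1×micro: 1; S1 reads c0=1 → after 1×micro: 1; S2 reads c1=1 → after 2×micro: -129 ⇒ (c0=1, c1=1, c2=-129)
macro 4: S0 reads c2=-129 → after 1×micro: 1; S1 reads c0=1 → after 1×micro: 1; S2 reads c1=1 → after 2×micro: -513 ⇒ (c0=1, c1=1, c2=-513)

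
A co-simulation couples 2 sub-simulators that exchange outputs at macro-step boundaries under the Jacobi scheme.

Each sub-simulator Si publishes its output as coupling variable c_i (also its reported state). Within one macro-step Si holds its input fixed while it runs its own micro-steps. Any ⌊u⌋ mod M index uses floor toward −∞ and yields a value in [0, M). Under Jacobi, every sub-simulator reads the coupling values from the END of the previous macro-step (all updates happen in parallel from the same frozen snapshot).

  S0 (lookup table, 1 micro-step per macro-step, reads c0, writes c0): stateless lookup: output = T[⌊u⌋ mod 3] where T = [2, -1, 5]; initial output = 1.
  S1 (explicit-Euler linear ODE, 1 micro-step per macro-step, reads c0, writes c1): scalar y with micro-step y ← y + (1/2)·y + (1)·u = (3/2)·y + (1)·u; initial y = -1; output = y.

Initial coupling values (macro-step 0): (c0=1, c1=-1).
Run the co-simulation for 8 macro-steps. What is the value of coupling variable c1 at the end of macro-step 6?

c1 at macro-step 6 = 2033/64

macro 1: S0 reads c0=1 → after 1×micro: -1; S1 reads c0=1 → after 1×micro: -1/2 ⇒ (c0=-1, c1=-1/2)
macro 2: S0 reads c0=-1 → after 1×micro: 5; S1 reads c0=-1 → after 1×micro: -7/4 ⇒ (c0=5, c1=-7/4)
macro 3: S0 reads c0=5 → after 1×micro: 5; S1 reads c0=5 → after 1×micro: 19/8 ⇒ (c0=5, c1=19/8)
macro 4: S0 reads c0=5 → after 1×micro: 5; S1 reads c0=5 → after 1×micro: 137/16 ⇒ (c0=5, c1=137/16)
macro 5: S0 reads c0=5 → after 1×micro: 5; S1 reads c0=5 → after 1×micro: 571/32 ⇒ (c0=5, c1=571/32)
macro 6: S0 reads c0=5 → after 1×micro: 5; S1 reads c0=5 → after 1×micro: 2033/64 ⇒ (c0=5, c1=2033/64)
macro 7: S0 reads c0=5 → after 1×micro: 5; S1 reads c0=5 → after 1×micro: 6739/128 ⇒ (c0=5, c1=6739/128)
macro 8: S0 reads c0=5 → after 1×micro: 5; S1 reads c0=5 → after 1×micro: 21497/256 ⇒ (c0=5, c1=21497/256)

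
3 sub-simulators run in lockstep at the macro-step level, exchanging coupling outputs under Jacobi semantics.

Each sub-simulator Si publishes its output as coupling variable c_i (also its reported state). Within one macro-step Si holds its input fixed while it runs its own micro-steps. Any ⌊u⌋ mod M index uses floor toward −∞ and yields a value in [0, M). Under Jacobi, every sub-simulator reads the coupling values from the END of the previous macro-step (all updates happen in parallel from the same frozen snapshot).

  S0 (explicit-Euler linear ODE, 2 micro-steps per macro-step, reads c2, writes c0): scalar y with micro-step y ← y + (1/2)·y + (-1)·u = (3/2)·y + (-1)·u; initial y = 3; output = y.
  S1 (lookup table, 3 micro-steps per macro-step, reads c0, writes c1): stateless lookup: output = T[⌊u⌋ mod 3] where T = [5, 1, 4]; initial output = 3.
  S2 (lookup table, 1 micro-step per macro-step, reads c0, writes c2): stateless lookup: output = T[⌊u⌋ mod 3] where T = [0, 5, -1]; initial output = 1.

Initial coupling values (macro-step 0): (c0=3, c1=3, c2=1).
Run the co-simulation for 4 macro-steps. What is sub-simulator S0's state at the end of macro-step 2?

S0 state at macro-step 2 = 153/16

macro 1: S0 reads c2=1 → after 2×micro: 17/4; S1 reads c0=3 → after 3×micro: 5; S2 reads c0=3 → after 1×micro: 0 ⇒ (c0=17/4, c1=5, c2=0)
macro 2: S0 reads c2=0 → after 2×micro: 153/16; S1 reads c0=17/4 → after 3×micro: 1; S2 reads c0=17/4 → after 1×micro: 5 ⇒ (c0=153/16, c1=1, c2=5)
macro 3: S0 reads c2=5 → after 2×micro: 577/64; S1 reads c0=153/16 → after 3×micro: 5; S2 reads c0=153/16 → after 1×micro: 0 ⇒ (c0=577/64, c1=5, c2=0)
macro 4: S0 reads c2=0 → after 2×micro: 5193/256; S1 reads c0=577/64 → after 3×micro: 5; S2 reads c0=577/64 → after 1×micro: 0 ⇒ (c0=5193/256, c1=5, c2=0)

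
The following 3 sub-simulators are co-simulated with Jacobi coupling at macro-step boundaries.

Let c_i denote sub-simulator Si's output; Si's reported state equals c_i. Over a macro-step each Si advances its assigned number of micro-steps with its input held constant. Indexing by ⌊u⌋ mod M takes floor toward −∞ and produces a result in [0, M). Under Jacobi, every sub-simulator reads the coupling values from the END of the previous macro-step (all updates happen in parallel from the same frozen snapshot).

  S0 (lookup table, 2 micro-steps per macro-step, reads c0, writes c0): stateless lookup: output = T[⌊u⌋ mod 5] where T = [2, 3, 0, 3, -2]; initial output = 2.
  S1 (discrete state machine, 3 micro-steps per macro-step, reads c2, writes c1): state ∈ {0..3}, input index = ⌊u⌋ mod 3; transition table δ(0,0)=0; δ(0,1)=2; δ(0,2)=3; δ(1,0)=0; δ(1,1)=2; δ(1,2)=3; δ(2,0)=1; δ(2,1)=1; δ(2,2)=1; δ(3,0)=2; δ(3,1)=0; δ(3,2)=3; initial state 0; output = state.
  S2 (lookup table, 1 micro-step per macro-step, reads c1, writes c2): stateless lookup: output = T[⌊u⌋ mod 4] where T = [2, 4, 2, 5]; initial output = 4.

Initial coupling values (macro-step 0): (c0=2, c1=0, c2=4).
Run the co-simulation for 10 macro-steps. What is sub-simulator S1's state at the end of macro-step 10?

S1 state at macro-step 10 = 3

macro 1: S0 reads c0=2 → after 2×micro: 0; S1 reads c2=4 → after 3×micro: 2; S2 reads c1=0 → after 1×micro: 2 ⇒ (c0=0, c1=2, c2=2)
macro 2: S0 reads c0=0 → after 2×micro: 2; S1 reads c2=2 → after 3×micro: 3; S2 reads c1=2 → after 1×micro: 2 ⇒ (c0=2, c1=3, c2=2)
macro 3: S0 reads c0=2 → after 2×micro: 0; S1 reads c2=2 → after 3×micro: 3; S2 reads c1=3 → after 1×micro: 5 ⇒ (c0=0, c1=3, c2=5)
macro 4: S0 reads c0=0 → after 2×micro: 2; S1 reads c2=5 → after 3×micro: 3; S2 reads c1=3 → after 1×micro: 5 ⇒ (c0=2, c1=3, c2=5)
macro 5: S0 reads c0=2 → after 2×micro: 0; S1 reads c2=5 → after 3×micro: 3; S2 reads c1=3 → after 1×micro: 5 ⇒ (c0=0, c1=3, c2=5)
macro 6: S0 reads c0=0 → after 2×micro: 2; S1 reads c2=5 → after 3×micro: 3; S2 reads c1=3 → after 1×micro: 5 ⇒ (c0=2, c1=3, c2=5)
macro 7: S0 reads c0=2 → after 2×micro: 0; S1 reads c2=5 → after 3×micro: 3; S2 reads c1=3 → after 1×micro: 5 ⇒ (c0=0, c1=3, c2=5)
macro 8: S0 reads c0=0 → after 2×micro: 2; S1 reads c2=5 → after 3×micro: 3; S2 reads c1=3 → after 1×micro: 5 ⇒ (c0=2, c1=3, c2=5)
macro 9: S0 reads c0=2 → after 2×micro: 0; S1 reads c2=5 → after 3×micro: 3; S2 reads c1=3 → after 1×micro: 5 ⇒ (c0=0, c1=3, c2=5)
macro 10: S0 reads c0=0 → after 2×micro: 2; S1 reads c2=5 → after 3×micro: 3; S2 reads c1=3 → after 1×micro: 5 ⇒ (c0=2, c1=3, c2=5)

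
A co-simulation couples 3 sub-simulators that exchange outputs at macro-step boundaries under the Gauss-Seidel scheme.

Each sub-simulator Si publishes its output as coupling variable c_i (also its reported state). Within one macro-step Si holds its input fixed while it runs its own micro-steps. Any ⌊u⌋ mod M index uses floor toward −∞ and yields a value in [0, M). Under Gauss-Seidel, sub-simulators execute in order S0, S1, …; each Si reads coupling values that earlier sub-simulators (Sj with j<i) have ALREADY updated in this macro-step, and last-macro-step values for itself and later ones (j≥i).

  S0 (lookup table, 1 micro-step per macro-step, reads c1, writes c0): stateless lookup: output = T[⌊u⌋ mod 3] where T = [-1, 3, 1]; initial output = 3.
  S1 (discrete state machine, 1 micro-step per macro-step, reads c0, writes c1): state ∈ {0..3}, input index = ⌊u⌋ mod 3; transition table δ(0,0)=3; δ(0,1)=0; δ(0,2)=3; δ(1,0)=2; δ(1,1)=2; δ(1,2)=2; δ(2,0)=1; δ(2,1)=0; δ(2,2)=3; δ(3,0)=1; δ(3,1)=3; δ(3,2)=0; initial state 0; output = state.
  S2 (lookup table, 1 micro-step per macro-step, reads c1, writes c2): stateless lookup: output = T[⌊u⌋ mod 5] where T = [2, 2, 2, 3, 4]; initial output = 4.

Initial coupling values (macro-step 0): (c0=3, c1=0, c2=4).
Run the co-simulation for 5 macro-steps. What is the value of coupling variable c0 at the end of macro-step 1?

macro 1: S0 reads c1=0 → after 1×micro: -1; S1 reads c0=-1 → after 1×micro: 3; S2 reads c1=3 → after 1×micro: 3 ⇒ (c0=-1, c1=3, c2=3)
macro 2: S0 reads c1=3 → after 1×micro: -1; S1 reads c0=-1 → after 1×micro: 0; S2 reads c1=0 → after 1×micro: 2 ⇒ (c0=-1, c1=0, c2=2)
macro 3: S0 reads c1=0 → after 1×micro: -1; S1 reads c0=-1 → after 1×micro: 3; S2 reads c1=3 → after 1×micro: 3 ⇒ (c0=-1, c1=3, c2=3)
macro 4: S0 reads c1=3 → after 1×micro: -1; S1 reads c0=-1 → after 1×micro: 0; S2 reads c1=0 → after 1×micro: 2 ⇒ (c0=-1, c1=0, c2=2)
macro 5: S0 reads c1=0 → after 1×micro: -1; S1 reads c0=-1 → after 1×micro: 3; S2 reads c1=3 → after 1×micro: 3 ⇒ (c0=-1, c1=3, c2=3)

c0 at macro-step 1 = -1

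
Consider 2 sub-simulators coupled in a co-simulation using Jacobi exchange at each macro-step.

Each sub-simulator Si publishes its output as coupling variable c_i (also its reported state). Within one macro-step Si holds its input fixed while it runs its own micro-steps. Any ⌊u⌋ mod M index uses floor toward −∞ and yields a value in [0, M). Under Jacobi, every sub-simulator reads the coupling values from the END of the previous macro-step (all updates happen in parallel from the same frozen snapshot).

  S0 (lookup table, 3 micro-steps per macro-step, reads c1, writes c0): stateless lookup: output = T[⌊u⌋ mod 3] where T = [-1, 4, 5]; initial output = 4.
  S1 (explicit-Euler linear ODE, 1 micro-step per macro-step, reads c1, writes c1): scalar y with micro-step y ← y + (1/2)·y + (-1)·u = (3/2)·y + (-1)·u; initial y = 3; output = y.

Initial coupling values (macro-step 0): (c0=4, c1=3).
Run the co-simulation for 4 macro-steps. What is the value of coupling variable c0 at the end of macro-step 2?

macro 1: S0 reads c1=3 → after 3×micro: -1; S1 reads c1=3 → after 1×micro: 3/2 ⇒ (c0=-1, c1=3/2)
macro 2: S0 reads c1=3/2 → after 3×micro: 4; S1 reads c1=3/2 → after 1×micro: 3/4 ⇒ (c0=4, c1=3/4)
macro 3: S0 reads c1=3/4 → after 3×micro: -1; S1 reads c1=3/4 → after 1×micro: 3/8 ⇒ (c0=-1, c1=3/8)
macro 4: S0 reads c1=3/8 → after 3×micro: -1; S1 reads c1=3/8 → after 1×micro: 3/16 ⇒ (c0=-1, c1=3/16)

c0 at macro-step 2 = 4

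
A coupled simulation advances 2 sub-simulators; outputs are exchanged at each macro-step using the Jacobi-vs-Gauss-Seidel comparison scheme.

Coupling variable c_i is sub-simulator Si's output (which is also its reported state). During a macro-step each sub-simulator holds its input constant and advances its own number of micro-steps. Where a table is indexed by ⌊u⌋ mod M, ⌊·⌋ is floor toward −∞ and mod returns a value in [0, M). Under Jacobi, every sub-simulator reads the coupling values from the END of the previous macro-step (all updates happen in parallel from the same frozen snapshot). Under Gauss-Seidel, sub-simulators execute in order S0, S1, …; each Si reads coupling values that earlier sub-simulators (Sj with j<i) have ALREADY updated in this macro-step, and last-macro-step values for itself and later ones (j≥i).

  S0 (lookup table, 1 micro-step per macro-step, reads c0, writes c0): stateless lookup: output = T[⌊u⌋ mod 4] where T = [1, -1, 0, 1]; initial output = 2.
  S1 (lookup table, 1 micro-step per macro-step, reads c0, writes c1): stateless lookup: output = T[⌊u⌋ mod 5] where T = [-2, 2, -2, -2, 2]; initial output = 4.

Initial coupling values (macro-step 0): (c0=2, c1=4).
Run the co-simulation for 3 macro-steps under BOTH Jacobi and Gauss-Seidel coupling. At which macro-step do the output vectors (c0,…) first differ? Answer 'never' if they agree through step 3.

[Jacobi] macro 1: S0 reads c0=2 → after 1×micro: 0; S1 reads c0=2 → after 1×micro: -2 ⇒ (c0=0, c1=-2)
[Jacobi] macro 2: S0 reads c0=0 → after 1×micro: 1; S1 reads c0=0 → after 1×micro: -2 ⇒ (c0=1, c1=-2)
[Jacobi] macro 3: S0 reads c0=1 → after 1×micro: -1; S1 reads c0=1 → after 1×micro: 2 ⇒ (c0=-1, c1=2)
[Gauss-Seidel] macro 1: S0 reads c0=2 → after 1×micro: 0; S1 reads c0=0 → after 1×micro: -2 ⇒ (c0=0, c1=-2)
[Gauss-Seidel] macro 2: S0 reads c0=0 → after 1×micro: 1; S1 reads c0=1 → after 1×micro: 2 ⇒ (c0=1, c1=2)
[Gauss-Seidel] macro 3: S0 reads c0=1 → after 1×micro: -1; S1 reads c0=-1 → after 1×micro: 2 ⇒ (c0=-1, c1=2)

first divergence at macro-step: 2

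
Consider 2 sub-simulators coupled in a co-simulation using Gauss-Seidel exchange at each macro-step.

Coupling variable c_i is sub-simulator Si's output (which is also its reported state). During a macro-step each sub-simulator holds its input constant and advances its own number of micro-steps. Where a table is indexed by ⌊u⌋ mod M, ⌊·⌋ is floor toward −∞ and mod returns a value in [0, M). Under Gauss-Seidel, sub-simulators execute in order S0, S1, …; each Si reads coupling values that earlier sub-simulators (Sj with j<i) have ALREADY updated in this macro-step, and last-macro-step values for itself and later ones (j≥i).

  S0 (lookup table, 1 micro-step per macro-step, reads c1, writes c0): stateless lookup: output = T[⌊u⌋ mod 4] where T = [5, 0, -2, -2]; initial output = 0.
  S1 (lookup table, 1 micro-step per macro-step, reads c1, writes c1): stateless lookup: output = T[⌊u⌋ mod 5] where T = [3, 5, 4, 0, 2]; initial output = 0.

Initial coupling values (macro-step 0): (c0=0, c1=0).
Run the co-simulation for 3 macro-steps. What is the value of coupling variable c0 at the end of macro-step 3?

macro 1: S0 reads c1=0 → after 1×micro: 5; S1 reads c1=0 → after 1×micro: 3 ⇒ (c0=5, c1=3)
macro 2: S0 reads c1=3 → after 1×micro: -2; S1 reads c1=3 → after 1×micro: 0 ⇒ (c0=-2, c1=0)
macro 3: S0 reads c1=0 → after 1×micro: 5; S1 reads c1=0 → after 1×micro: 3 ⇒ (c0=5, c1=3)

c0 at macro-step 3 = 5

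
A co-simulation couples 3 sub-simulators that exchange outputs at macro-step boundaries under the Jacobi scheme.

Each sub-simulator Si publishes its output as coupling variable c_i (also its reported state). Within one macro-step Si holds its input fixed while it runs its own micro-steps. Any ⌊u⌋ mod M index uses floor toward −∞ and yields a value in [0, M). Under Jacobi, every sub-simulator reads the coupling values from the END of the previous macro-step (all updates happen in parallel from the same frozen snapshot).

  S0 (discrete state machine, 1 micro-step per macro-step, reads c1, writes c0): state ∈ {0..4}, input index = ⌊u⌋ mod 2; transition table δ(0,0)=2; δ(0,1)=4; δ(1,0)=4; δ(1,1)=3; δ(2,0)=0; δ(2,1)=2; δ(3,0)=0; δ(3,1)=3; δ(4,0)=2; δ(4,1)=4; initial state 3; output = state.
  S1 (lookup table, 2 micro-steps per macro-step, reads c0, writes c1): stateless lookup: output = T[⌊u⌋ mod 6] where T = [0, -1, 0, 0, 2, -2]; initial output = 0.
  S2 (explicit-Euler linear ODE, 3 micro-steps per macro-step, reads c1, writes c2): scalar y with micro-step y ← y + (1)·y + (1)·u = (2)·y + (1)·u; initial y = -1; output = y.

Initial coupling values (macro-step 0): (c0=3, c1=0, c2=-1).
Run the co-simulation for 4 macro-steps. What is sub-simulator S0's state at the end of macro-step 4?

macro 1: S0 reads c1=0 → after 1×micro: 0; S1 reads c0=3 → after 2×micro: 0; S2 reads c1=0 → after 3×micro: -8 ⇒ (c0=0, c1=0, c2=-8)
macro 2: S0 reads c1=0 → after 1×micro: 2; S1 reads c0=0 → after 2×micro: 0; S2 reads c1=0 → after 3×micro: -64 ⇒ (c0=2, c1=0, c2=-64)
macro 3: S0 reads c1=0 → after 1×micro: 0; S1 reads c0=2 → after 2×micro: 0; S2 reads c1=0 → after 3×micro: -512 ⇒ (c0=0, c1=0, c2=-512)
macro 4: S0 reads c1=0 → after 1×micro: 2; S1 reads c0=0 → after 2×micro: 0; S2 reads c1=0 → after 3×micro: -4096 ⇒ (c0=2, c1=0, c2=-4096)

S0 state at macro-step 4 = 2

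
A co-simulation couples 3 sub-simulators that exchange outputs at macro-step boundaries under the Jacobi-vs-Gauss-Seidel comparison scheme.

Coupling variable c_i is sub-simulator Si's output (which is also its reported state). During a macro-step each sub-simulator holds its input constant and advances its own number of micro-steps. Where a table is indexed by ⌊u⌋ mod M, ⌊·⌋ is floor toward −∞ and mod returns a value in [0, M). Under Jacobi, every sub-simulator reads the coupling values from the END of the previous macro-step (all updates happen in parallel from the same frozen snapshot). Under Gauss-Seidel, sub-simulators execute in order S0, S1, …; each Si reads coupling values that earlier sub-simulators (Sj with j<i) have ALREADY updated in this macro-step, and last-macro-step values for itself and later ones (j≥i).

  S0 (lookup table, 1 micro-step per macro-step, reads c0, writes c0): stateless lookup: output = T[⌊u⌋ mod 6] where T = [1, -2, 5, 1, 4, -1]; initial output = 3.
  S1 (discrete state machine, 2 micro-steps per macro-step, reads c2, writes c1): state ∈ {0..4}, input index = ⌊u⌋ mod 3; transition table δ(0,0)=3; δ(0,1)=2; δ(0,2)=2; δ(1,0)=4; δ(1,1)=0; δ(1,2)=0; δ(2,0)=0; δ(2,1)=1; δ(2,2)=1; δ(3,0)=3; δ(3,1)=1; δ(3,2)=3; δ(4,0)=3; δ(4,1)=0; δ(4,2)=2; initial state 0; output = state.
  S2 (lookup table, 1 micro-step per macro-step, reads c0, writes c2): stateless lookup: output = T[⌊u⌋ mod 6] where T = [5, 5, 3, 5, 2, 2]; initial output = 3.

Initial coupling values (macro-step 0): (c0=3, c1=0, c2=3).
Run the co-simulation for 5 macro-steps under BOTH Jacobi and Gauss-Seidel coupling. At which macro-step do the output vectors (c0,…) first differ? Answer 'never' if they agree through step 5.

[Jacobi] macro 1: S0 reads c0=3 → after 1×micro: 1; S1 reads c2=3 → after 2×micro: 3; S2 reads c0=3 → after 1×micro: 5 ⇒ (c0=1, c1=3, c2=5)
[Jacobi] macro 2: S0 reads c0=1 → after 1×micro: -2; S1 reads c2=5 → after 2×micro: 3; S2 reads c0=1 → after 1×micro: 5 ⇒ (c0=-2, c1=3, c2=5)
[Jacobi] macro 3: S0 reads c0=-2 → after 1×micro: 4; S1 reads c2=5 → after 2×micro: 3; S2 reads c0=-2 → after 1×micro: 2 ⇒ (c0=4, c1=3, c2=2)
[Jacobi] macro 4: S0 reads c0=4 → after 1×micro: 4; S1 reads c2=2 → after 2×micro: 3; S2 reads c0=4 → after 1×micro: 2 ⇒ (c0=4, c1=3, c2=2)
[Jacobi] macro 5: S0 reads c0=4 → after 1×micro: 4; S1 reads c2=2 → after 2×micro: 3; S2 reads c0=4 → after 1×micro: 2 ⇒ (c0=4, c1=3, c2=2)
[Gauss-Seidel] macro 1: S0 reads c0=3 → after 1×micro: 1; S1 reads c2=3 → after 2×micro: 3; S2 reads c0=1 → after 1×micro: 5 ⇒ (c0=1, c1=3, c2=5)
[Gauss-Seidel] macro 2: S0 reads c0=1 → after 1×micro: -2; S1 reads c2=5 → after 2×micro: 3; S2 reads c0=-2 → after 1×micro: 2 ⇒ (c0=-2, c1=3, c2=2)
[Gauss-Seidel] macro 3: S0 reads c0=-2 → after 1×micro: 4; S1 reads c2=2 → after 2×micro: 3; S2 reads c0=4 → after 1×micro: 2 ⇒ (c0=4, c1=3, c2=2)
[Gauss-Seidel] macro 4: S0 reads c0=4 → after 1×micro: 4; S1 reads c2=2 → after 2×micro: 3; S2 reads c0=4 → after 1×micro: 2 ⇒ (c0=4, c1=3, c2=2)
[Gauss-Seidel] macro 5: S0 reads c0=4 → after 1×micro: 4; S1 reads c2=2 → after 2×micro: 3; S2 reads c0=4 → after 1×micro: 2 ⇒ (c0=4, c1=3, c2=2)

first divergence at macro-step: 2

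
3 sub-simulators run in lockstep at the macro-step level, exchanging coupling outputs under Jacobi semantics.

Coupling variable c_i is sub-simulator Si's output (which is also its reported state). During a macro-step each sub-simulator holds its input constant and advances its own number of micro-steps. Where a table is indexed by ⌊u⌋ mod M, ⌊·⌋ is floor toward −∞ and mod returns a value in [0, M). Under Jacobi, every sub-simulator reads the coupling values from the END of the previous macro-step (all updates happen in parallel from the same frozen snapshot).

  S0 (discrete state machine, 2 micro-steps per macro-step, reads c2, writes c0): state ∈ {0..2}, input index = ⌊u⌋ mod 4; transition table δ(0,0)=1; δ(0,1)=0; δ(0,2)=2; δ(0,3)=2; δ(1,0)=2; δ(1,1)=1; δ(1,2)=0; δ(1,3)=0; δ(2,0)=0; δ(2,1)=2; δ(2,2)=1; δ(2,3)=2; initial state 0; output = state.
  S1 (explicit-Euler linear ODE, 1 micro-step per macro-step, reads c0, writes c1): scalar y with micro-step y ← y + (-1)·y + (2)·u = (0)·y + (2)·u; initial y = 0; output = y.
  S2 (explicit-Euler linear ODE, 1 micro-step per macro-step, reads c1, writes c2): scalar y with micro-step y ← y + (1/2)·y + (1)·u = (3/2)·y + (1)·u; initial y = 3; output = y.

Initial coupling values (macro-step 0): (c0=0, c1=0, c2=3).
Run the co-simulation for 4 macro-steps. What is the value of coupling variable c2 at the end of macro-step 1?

c2 at macro-step 1 = 9/2

macro 1: S0 reads c2=3 → after 2×micro: 2; S1 reads c0=0 → after 1×micro: 0; S2 reads c1=0 → after 1×micro: 9/2 ⇒ (c0=2, c1=0, c2=9/2)
macro 2: S0 reads c2=9/2 → after 2×micro: 1; S1 reads c0=2 → after 1×micro: 4; S2 reads c1=0 → after 1×micro: 27/4 ⇒ (c0=1, c1=4, c2=27/4)
macro 3: S0 reads c2=27/4 → after 2×micro: 2; S1 reads c0=1 → after 1×micro: 2; S2 reads c1=4 → after 1×micro: 113/8 ⇒ (c0=2, c1=2, c2=113/8)
macro 4: S0 reads c2=113/8 → after 2×micro: 0; S1 reads c0=2 → after 1×micro: 4; S2 reads c1=2 → after 1×micro: 371/16 ⇒ (c0=0, c1=4, c2=371/16)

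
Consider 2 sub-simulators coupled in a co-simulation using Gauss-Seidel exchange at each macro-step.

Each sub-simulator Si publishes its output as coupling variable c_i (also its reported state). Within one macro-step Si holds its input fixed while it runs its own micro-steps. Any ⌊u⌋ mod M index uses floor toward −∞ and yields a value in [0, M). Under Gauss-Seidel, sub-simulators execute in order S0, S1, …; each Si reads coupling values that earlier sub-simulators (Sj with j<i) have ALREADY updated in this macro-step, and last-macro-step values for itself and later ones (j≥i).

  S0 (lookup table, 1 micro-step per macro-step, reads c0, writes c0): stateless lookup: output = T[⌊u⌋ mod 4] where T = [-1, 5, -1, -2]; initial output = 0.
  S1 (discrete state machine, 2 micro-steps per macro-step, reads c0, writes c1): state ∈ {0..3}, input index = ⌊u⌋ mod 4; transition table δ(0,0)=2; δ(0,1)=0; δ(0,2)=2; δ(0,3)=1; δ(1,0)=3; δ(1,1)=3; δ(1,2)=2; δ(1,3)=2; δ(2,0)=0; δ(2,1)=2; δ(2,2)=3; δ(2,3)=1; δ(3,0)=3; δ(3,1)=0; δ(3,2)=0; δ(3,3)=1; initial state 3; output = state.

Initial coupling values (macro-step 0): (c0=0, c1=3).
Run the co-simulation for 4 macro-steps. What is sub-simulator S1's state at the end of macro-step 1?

S1 state at macro-step 1 = 2

macro 1: S0 reads c0=0 → after 1×micro: -1; S1 reads c0=-1 → after 2×micro: 2 ⇒ (c0=-1, c1=2)
macro 2: S0 reads c0=-1 → after 1×micro: -2; S1 reads c0=-2 → after 2×micro: 0 ⇒ (c0=-2, c1=0)
macro 3: S0 reads c0=-2 → after 1×micro: -1; S1 reads c0=-1 → after 2×micro: 2 ⇒ (c0=-1, c1=2)
macro 4: S0 reads c0=-1 → after 1×micro: -2; S1 reads c0=-2 → after 2×micro: 0 ⇒ (c0=-2, c1=0)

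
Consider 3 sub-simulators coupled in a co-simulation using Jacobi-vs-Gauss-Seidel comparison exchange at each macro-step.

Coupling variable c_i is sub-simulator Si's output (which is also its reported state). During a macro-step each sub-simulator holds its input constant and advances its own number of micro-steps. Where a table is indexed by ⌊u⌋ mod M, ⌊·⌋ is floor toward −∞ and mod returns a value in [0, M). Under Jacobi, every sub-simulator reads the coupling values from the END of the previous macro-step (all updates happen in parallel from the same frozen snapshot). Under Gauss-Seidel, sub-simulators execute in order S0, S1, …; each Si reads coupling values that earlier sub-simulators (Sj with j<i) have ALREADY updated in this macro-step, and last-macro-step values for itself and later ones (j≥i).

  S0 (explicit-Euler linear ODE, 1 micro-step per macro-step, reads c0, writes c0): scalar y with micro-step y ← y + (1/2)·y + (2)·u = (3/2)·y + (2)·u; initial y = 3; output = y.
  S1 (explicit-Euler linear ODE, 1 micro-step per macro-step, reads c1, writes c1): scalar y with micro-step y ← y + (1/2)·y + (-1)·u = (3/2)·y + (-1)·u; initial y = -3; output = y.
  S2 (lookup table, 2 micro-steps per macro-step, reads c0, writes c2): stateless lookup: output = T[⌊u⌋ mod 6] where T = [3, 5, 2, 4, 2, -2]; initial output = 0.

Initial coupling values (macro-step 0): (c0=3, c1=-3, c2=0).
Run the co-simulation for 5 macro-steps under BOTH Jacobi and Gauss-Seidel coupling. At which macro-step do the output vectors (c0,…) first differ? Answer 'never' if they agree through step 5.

[Jacobi] macro 1: S0 reads c0=3 → after 1×micro: 21/2; S1 reads c1=-3 → after 1×micro: -3/2; S2 reads c0=3 → after 2×micro: 4 ⇒ (c0=21/2, c1=-3/2, c2=4)
[Jacobi] macro 2: S0 reads c0=21/2 → after 1×micro: 147/4; S1 reads c1=-3/2 → after 1×micro: -3/4; S2 reads c0=21/2 → after 2×micro: 2 ⇒ (c0=147/4, c1=-3/4, c2=2)
[Jacobi] macro 3: S0 reads c0=147/4 → after 1×micro: 1029/8; S1 reads c1=-3/4 → after 1×micro: -3/8; S2 reads c0=147/4 → after 2×micro: 3 ⇒ (c0=1029/8, c1=-3/8, c2=3)
[Jacobi] macro 4: S0 reads c0=1029/8 → after 1×micro: 7203/16; S1 reads c1=-3/8 → after 1×micro: -3/16; S2 reads c0=1029/8 → after 2×micro: 2 ⇒ (c0=7203/16, c1=-3/16, c2=2)
[Jacobi] macro 5: S0 reads c0=7203/16 → after 1×micro: 50421/32; S1 reads c1=-3/16 → after 1×micro: -3/32; S2 reads c0=7203/16 → after 2×micro: 3 ⇒ (c0=50421/32, c1=-3/32, c2=3)
[Gauss-Seidel] macro 1: S0 reads c0=3 → after 1×micro: 21/2; S1 reads c1=-3 → after 1×micro: -3/2; S2 reads c0=21/2 → after 2×micro: 2 ⇒ (c0=21/2, c1=-3/2, c2=2)
[Gauss-Seidel] macro 2: S0 reads c0=21/2 → after 1×micro: 147/4; S1 reads c1=-3/2 → after 1×micro: -3/4; S2 reads c0=147/4 → after 2×micro: 3 ⇒ (c0=147/4, c1=-3/4, c2=3)
[Gauss-Seidel] macro 3: S0 reads c0=147/4 → after 1×micro: 1029/8; S1 reads c1=-3/4 → after 1×micro: -3/8; S2 reads c0=1029/8 → after 2×micro: 2 ⇒ (c0=1029/8, c1=-3/8, c2=2)
[Gauss-Seidel] macro 4: S0 reads c0=1029/8 → after 1×micro: 7203/16; S1 reads c1=-3/8 → after 1×micro: -3/16; S2 reads c0=7203/16 → after 2×micro: 3 ⇒ (c0=7203/16, c1=-3/16, c2=3)
[Gauss-Seidel] macro 5: S0 reads c0=7203/16 → after 1×micro: 50421/32; S1 reads c1=-3/16 → after 1×micro: -3/32; S2 reads c0=50421/32 → after 2×micro: 4 ⇒ (c0=50421/32, c1=-3/32, c2=4)

first divergence at macro-step: 1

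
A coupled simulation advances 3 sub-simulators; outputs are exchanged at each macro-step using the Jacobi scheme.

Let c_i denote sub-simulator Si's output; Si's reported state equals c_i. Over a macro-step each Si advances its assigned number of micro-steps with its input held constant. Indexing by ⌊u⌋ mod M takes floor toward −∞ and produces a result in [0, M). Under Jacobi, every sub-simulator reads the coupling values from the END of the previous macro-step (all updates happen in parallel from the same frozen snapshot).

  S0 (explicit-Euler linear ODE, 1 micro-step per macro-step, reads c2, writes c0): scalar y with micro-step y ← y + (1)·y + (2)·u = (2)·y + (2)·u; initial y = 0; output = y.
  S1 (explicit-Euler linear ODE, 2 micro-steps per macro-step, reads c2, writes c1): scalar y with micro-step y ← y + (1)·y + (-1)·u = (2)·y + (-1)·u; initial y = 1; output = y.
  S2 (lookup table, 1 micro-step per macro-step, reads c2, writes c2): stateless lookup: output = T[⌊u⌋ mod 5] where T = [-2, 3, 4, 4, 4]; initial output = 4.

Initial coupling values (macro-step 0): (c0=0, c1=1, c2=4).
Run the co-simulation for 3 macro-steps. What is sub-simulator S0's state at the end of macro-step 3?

macro 1: S0 reads c2=4 → after 1×micro: 8; S1 reads c2=4 → after 2×micro: -8; S2 reads c2=4 → after 1×micro: 4 ⇒ (c0=8, c1=-8, c2=4)
macro 2: S0 reads c2=4 → after 1×micro: 24; S1 reads c2=4 → after 2×micro: -44; S2 reads c2=4 → after 1×micro: 4 ⇒ (c0=24, c1=-44, c2=4)
macro 3: S0 reads c2=4 → after 1×micro: 56; S1 reads c2=4 → after 2×micro: -188; S2 reads c2=4 → after 1×micro: 4 ⇒ (c0=56, c1=-188, c2=4)

S0 state at macro-step 3 = 56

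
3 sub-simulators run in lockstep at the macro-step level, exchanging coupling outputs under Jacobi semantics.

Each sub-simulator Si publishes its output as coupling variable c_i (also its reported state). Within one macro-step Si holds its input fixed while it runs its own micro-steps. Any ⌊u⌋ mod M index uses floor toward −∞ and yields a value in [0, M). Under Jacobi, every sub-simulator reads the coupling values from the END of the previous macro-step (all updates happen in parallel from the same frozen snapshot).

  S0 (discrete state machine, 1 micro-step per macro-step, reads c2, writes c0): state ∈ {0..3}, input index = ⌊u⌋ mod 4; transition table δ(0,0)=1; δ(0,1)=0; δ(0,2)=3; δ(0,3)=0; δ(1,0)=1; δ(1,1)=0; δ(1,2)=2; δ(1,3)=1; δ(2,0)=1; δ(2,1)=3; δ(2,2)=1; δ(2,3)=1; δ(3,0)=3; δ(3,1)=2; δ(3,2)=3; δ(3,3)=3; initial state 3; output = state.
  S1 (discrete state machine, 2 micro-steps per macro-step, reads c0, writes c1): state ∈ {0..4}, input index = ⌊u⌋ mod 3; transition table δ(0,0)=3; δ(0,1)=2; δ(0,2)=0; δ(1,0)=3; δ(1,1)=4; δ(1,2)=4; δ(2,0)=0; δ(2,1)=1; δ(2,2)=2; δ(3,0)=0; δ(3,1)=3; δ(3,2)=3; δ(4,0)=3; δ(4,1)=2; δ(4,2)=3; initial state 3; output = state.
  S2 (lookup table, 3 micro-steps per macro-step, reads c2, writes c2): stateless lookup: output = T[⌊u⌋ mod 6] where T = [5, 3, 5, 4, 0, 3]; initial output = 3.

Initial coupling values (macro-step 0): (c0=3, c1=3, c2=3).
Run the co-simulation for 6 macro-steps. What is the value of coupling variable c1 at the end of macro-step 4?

macro 1: S0 reads c2=3 → after 1×micro: 3; S1 reads c0=3 → after 2×micro: 3; S2 reads c2=3 → after 3×micro: 4 ⇒ (c0=3, c1=3, c2=4)
macro 2: S0 reads c2=4 → after 1×micro: 3; S1 reads c0=3 → after 2×micro: 3; S2 reads c2=4 → after 3×micro: 0 ⇒ (c0=3, c1=3, c2=0)
macro 3: S0 reads c2=0 → after 1×micro: 3; S1 reads c0=3 → after 2×micro: 3; S2 reads c2=0 → after 3×micro: 5 ⇒ (c0=3, c1=3, c2=5)
macro 4: S0 reads c2=5 → after 1×micro: 2; S1 reads c0=3 → after 2×micro: 3; S2 reads c2=5 → after 3×micro: 3 ⇒ (c0=2, c1=3, c2=3)
macro 5: S0 reads c2=3 → after 1×micro: 1; S1 reads c0=2 → after 2×micro: 3; S2 reads c2=3 → after 3×micro: 4 ⇒ (c0=1, c1=3, c2=4)
macro 6: S0 reads c2=4 → after 1×micro: 1; S1 reads c0=1 → after 2×micro: 3; S2 reads c2=4 → after 3×micro: 0 ⇒ (c0=1, c1=3, c2=0)

c1 at macro-step 4 = 3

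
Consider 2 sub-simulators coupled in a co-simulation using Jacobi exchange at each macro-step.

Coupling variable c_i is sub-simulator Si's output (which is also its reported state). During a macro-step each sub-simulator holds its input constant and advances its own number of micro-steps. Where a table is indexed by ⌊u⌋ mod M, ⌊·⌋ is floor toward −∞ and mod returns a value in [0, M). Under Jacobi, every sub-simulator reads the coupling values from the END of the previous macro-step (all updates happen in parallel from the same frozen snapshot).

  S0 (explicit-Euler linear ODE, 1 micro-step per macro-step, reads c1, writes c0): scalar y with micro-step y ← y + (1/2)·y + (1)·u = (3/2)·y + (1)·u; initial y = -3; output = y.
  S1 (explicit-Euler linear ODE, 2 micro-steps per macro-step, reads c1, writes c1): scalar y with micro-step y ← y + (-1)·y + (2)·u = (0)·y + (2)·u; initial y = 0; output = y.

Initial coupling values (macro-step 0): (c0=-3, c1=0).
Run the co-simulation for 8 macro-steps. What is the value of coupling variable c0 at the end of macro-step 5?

c0 at macro-step 5 = -729/32

macro 1: S0 reads c1=0 → after 1×micro: -9/2; S1 reads c1=0 → after 2×micro: 0 ⇒ (c0=-9/2, c1=0)
macro 2: S0 reads c1=0 → after 1×micro: -27/4; S1 reads c1=0 → after 2×micro: 0 ⇒ (c0=-27/4, c1=0)
macro 3: S0 reads c1=0 → after 1×micro: -81/8; S1 reads c1=0 → after 2×micro: 0 ⇒ (c0=-81/8, c1=0)
macro 4: S0 reads c1=0 → after 1×micro: -243/16; S1 reads c1=0 → after 2×micro: 0 ⇒ (c0=-243/16, c1=0)
macro 5: S0 reads c1=0 → after 1×micro: -729/32; S1 reads c1=0 → after 2×micro: 0 ⇒ (c0=-729/32, c1=0)
macro 6: S0 reads c1=0 → after 1×micro: -2187/64; S1 reads c1=0 → after 2×micro: 0 ⇒ (c0=-2187/64, c1=0)
macro 7: S0 reads c1=0 → after 1×micro: -6561/128; S1 reads c1=0 → after 2×micro: 0 ⇒ (c0=-6561/128, c1=0)
macro 8: S0 reads c1=0 → after 1×micro: -19683/256; S1 reads c1=0 → after 2×micro: 0 ⇒ (c0=-19683/256, c1=0)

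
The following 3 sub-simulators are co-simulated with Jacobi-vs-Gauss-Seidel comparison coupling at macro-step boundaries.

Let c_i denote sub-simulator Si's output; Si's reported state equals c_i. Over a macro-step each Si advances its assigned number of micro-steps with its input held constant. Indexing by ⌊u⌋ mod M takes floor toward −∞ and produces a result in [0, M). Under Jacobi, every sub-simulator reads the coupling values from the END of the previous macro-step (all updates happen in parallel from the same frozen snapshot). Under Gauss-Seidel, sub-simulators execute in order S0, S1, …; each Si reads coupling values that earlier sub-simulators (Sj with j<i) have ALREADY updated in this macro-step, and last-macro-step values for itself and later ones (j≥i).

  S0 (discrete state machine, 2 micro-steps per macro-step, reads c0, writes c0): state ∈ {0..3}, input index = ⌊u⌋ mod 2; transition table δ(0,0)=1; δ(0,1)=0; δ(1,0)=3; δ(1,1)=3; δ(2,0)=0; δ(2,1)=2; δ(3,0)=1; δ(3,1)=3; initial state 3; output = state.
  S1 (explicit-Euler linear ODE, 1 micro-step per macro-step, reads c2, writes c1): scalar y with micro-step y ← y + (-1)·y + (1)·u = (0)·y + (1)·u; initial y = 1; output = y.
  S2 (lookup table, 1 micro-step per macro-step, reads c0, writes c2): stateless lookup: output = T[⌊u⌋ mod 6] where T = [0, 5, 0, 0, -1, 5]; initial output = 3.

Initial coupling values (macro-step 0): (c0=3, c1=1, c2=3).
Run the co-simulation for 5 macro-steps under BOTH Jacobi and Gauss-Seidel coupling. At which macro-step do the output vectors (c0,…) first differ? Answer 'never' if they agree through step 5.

first divergence at macro-step: never

[Jacobi] macro 1: S0 reads c0=3 → after 2×micro: 3; S1 reads c2=3 → after 1×micro: 3; S2 reads c0=3 → after 1×micro: 0 ⇒ (c0=3, c1=3, c2=0)
[Jacobi] macro 2: S0 reads c0=3 → after 2×micro: 3; S1 reads c2=0 → after 1×micro: 0; S2 reads c0=3 → after 1×micro: 0 ⇒ (c0=3, c1=0, c2=0)
[Jacobi] macro 3: S0 reads c0=3 → after 2×micro: 3; S1 reads c2=0 → after 1×micro: 0; S2 reads c0=3 → after 1×micro: 0 ⇒ (c0=3, c1=0, c2=0)
[Jacobi] macro 4: S0 reads c0=3 → after 2×micro: 3; S1 reads c2=0 → after 1×micro: 0; S2 reads c0=3 → after 1×micro: 0 ⇒ (c0=3, c1=0, c2=0)
[Jacobi] macro 5: S0 reads c0=3 → after 2×micro: 3; S1 reads c2=0 → after 1×micro: 0; S2 reads c0=3 → after 1×micro: 0 ⇒ (c0=3, c1=0, c2=0)
[Gauss-Seidel] macro 1: S0 reads c0=3 → after 2×micro: 3; S1 reads c2=3 → after 1×micro: 3; S2 reads c0=3 → after 1×micro: 0 ⇒ (c0=3, c1=3, c2=0)
[Gauss-Seidel] macro 2: S0 reads c0=3 → after 2×micro: 3; S1 reads c2=0 → after 1×micro: 0; S2 reads c0=3 → after 1×micro: 0 ⇒ (c0=3, c1=0, c2=0)
[Gauss-Seidel] macro 3: S0 reads c0=3 → after 2×micro: 3; S1 reads c2=0 → after 1×micro: 0; S2 reads c0=3 → after 1×micro: 0 ⇒ (c0=3, c1=0, c2=0)
[Gauss-Seidel] macro 4: S0 reads c0=3 → after 2×micro: 3; S1 reads c2=0 → after 1×micro: 0; S2 reads c0=3 → after 1×micro: 0 ⇒ (c0=3, c1=0, c2=0)
[Gauss-Seidel] macro 5: S0 reads c0=3 → after 2×micro: 3; S1 reads c2=0 → after 1×micro: 0; S2 reads c0=3 → after 1×micro: 0 ⇒ (c0=3, c1=0, c2=0)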